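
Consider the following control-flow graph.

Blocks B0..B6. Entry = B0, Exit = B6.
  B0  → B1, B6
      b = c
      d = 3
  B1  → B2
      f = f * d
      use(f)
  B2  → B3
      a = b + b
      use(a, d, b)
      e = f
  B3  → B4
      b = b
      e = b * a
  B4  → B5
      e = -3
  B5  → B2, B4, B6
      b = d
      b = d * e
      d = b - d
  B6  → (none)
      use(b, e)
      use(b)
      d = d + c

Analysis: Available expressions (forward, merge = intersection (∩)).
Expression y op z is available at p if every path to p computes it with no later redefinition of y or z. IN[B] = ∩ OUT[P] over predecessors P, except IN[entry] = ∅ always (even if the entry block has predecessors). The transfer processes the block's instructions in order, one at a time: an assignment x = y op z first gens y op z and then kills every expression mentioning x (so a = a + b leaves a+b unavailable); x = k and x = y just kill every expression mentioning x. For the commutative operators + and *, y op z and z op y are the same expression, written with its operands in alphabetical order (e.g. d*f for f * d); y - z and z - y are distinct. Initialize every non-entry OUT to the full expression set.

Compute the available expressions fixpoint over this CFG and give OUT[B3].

Per-block solution:
  B0:   IN={}   OUT={}
  B1:   IN={}   OUT={}
  B2:   IN={}   OUT={b+b}
  B3:   IN={b+b}   OUT={a*b}
  B4:   IN={}   OUT={}
  B5:   IN={}   OUT={}
  B6:   IN={}   OUT={}

Merge at B3: IN[B3] = OUT[B2] = {b+b}
Applying B3's transfer function to that IN value gives OUT[B3] (row B3 above).

Answer: {a*b}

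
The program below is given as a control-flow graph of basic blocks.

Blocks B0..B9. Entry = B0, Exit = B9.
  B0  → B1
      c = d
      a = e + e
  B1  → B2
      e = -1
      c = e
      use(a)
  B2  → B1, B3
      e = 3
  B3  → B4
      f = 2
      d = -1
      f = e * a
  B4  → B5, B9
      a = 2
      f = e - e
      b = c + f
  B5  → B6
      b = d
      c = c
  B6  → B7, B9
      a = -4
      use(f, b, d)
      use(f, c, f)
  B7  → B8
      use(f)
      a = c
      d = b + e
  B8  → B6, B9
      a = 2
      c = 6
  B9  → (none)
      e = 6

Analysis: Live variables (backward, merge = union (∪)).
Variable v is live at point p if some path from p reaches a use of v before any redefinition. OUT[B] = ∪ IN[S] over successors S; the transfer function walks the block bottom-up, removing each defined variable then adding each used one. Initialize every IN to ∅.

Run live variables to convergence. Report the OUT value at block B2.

Answer: {a, c, e}

Working:
Fixpoint table:
  B0:   IN={d, e}   OUT={a}
  B1:   IN={a}   OUT={a, c}
  B2:   IN={a, c}   OUT={a, c, e}
  B3:   IN={a, c, e}   OUT={c, d, e}
  B4:   IN={c, d, e}   OUT={c, d, e, f}
  B5:   IN={c, d, e, f}   OUT={b, c, d, e, f}
  B6:   IN={b, c, d, e, f}   OUT={b, c, e, f}
  B7:   IN={b, c, e, f}   OUT={b, d, e, f}
  B8:   IN={b, d, e, f}   OUT={b, c, d, e, f}
  B9:   IN={}   OUT={}

Merge at B2: OUT[B2] = IN[B1] ⊔ IN[B3] = {a, c, e}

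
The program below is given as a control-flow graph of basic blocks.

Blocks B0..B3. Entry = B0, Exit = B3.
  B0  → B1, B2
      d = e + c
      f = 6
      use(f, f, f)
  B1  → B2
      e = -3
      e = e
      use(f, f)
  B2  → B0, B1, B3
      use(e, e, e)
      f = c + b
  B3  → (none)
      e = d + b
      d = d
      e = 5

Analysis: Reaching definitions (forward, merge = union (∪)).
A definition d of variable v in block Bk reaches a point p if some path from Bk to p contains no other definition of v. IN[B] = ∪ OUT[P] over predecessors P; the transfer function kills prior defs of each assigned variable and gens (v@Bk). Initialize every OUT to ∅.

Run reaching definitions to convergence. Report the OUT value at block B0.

Fixpoint table:
  B0:   IN={d@B0, e@B1, f@B2}   OUT={d@B0, e@B1, f@B0}
  B1:   IN={d@B0, e@B1, f@B0, f@B2}   OUT={d@B0, e@B1, f@B0, f@B2}
  B2:   IN={d@B0, e@B1, f@B0, f@B2}   OUT={d@B0, e@B1, f@B2}
  B3:   IN={d@B0, e@B1, f@B2}   OUT={d@B3, e@B3, f@B2}

Merge at B0 (entry node, so the boundary value {} is joined with the incoming edge(s)): IN[B0] = {} ⊔ OUT[B2] = {d@B0, e@B1, f@B2}
Applying B0's transfer function to that IN value gives OUT[B0] (row B0 above).

Answer: {d@B0, e@B1, f@B0}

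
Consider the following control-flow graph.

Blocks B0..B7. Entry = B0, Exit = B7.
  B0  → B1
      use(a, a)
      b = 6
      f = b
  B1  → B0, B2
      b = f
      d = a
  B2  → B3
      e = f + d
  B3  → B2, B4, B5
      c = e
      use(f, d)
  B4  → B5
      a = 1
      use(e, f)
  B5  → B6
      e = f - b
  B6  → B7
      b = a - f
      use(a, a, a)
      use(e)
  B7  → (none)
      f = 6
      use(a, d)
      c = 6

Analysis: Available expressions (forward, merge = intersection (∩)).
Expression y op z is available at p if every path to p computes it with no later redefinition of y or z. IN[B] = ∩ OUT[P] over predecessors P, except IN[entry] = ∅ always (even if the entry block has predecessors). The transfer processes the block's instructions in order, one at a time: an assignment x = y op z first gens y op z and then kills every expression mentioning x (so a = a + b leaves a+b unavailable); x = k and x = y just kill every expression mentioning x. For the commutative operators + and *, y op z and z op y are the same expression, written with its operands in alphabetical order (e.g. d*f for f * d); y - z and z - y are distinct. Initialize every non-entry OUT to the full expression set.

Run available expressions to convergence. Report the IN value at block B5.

Fixpoint table:
  B0:   IN={}   OUT={}
  B1:   IN={}   OUT={}
  B2:   IN={}   OUT={d+f}
  B3:   IN={d+f}   OUT={d+f}
  B4:   IN={d+f}   OUT={d+f}
  B5:   IN={d+f}   OUT={d+f, f-b}
  B6:   IN={d+f, f-b}   OUT={a-f, d+f}
  B7:   IN={a-f, d+f}   OUT={}

Merge at B5: IN[B5] = OUT[B3] ∩ OUT[B4] = {d+f}

Answer: {d+f}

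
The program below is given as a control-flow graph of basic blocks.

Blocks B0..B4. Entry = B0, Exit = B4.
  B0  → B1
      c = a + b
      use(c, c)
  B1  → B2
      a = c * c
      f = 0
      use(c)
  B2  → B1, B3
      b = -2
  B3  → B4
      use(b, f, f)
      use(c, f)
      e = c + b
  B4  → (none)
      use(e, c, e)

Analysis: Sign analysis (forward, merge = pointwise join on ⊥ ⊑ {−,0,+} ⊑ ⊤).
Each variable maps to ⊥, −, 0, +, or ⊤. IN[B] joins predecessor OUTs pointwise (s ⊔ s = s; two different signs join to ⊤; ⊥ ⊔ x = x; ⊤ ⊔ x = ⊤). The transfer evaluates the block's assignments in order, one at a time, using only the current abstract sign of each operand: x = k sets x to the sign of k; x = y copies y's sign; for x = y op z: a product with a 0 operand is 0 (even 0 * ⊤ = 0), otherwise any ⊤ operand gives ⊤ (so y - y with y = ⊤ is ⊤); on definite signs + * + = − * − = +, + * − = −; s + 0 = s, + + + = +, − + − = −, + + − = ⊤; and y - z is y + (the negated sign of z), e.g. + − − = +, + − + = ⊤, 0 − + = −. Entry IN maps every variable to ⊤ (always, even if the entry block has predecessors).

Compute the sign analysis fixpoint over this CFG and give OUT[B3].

Per-block solution:
  B0: | IN=(all ⊤) | OUT=(all ⊤)
  B1: | IN=(all ⊤) | OUT={f:0; rest ⊤}
  B2: | IN={f:0; rest ⊤} | OUT={b:-, f:0; rest ⊤}
  B3: | IN={b:-, f:0; rest ⊤} | OUT={b:-, f:0; rest ⊤}
  B4: | IN={b:-, f:0; rest ⊤} | OUT={b:-, f:0; rest ⊤}

Merge at B3: IN[B3] = OUT[B2] = {a: ⊤, b: -, c: ⊤, d: ⊤, e: ⊤, f: 0}
Applying B3's transfer function to that IN value gives OUT[B3] (row B3 above).

Answer: {a: ⊤, b: -, c: ⊤, d: ⊤, e: ⊤, f: 0}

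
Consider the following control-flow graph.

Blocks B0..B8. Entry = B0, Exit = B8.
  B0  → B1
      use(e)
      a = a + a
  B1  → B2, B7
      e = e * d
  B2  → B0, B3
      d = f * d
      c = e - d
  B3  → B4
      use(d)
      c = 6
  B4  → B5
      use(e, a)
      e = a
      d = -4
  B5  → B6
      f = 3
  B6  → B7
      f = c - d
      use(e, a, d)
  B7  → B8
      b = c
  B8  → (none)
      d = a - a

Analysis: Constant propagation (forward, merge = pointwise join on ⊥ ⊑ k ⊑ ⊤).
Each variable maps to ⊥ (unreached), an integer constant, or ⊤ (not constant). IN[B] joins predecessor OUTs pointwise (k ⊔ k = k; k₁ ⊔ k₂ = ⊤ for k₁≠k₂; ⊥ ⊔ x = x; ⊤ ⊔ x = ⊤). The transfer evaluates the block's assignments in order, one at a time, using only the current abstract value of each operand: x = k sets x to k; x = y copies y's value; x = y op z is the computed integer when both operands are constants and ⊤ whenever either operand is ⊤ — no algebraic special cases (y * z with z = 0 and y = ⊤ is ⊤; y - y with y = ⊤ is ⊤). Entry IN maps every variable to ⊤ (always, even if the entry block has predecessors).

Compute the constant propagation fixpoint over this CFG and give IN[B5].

Answer: {a: ⊤, b: ⊤, c: 6, d: -4, e: ⊤, f: ⊤}

Derivation:
Converged values:
  B0:  IN=(all ⊤)  OUT=(all ⊤)
  B1:  IN=(all ⊤)  OUT=(all ⊤)
  B2:  IN=(all ⊤)  OUT=(all ⊤)
  B3:  IN=(all ⊤)  OUT={c:6; rest ⊤}
  B4:  IN={c:6; rest ⊤}  OUT={c:6, d:-4; rest ⊤}
  B5:  IN={c:6, d:-4; rest ⊤}  OUT={c:6, d:-4, f:3; rest ⊤}
  B6:  IN={c:6, d:-4, f:3; rest ⊤}  OUT={c:6, d:-4, f:10; rest ⊤}
  B7:  IN=(all ⊤)  OUT=(all ⊤)
  B8:  IN=(all ⊤)  OUT=(all ⊤)

Merge at B5: IN[B5] = OUT[B4] = {a: ⊤, b: ⊤, c: 6, d: -4, e: ⊤, f: ⊤}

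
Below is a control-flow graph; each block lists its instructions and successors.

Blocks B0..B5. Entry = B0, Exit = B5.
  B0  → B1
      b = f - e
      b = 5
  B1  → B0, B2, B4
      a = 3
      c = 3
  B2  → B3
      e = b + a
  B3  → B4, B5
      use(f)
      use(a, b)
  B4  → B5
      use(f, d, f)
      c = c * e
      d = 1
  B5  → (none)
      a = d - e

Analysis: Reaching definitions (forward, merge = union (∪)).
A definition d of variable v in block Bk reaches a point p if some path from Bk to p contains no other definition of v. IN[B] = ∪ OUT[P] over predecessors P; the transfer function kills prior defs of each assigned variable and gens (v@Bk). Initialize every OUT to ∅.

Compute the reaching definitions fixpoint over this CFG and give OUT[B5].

Answer: {a@B5, b@B0, c@B1, c@B4, d@B4, e@B2}

Derivation:
Converged values:
  B0:  IN={a@B1, b@B0, c@B1}  OUT={a@B1, b@B0, c@B1}
  B1:  IN={a@B1, b@B0, c@B1}  OUT={a@B1, b@B0, c@B1}
  B2:  IN={a@B1, b@B0, c@B1}  OUT={a@B1, b@B0, c@B1, e@B2}
  B3:  IN={a@B1, b@B0, c@B1, e@B2}  OUT={a@B1, b@B0, c@B1, e@B2}
  B4:  IN={a@B1, b@B0, c@B1, e@B2}  OUT={a@B1, b@B0, c@B4, d@B4, e@B2}
  B5:  IN={a@B1, b@B0, c@B1, c@B4, d@B4, e@B2}  OUT={a@B5, b@B0, c@B1, c@B4, d@B4, e@B2}

Merge at B5: IN[B5] = OUT[B3] ⊔ OUT[B4] = {a@B1, b@B0, c@B1, c@B4, d@B4, e@B2}
Applying B5's transfer function to that IN value gives OUT[B5] (row B5 above).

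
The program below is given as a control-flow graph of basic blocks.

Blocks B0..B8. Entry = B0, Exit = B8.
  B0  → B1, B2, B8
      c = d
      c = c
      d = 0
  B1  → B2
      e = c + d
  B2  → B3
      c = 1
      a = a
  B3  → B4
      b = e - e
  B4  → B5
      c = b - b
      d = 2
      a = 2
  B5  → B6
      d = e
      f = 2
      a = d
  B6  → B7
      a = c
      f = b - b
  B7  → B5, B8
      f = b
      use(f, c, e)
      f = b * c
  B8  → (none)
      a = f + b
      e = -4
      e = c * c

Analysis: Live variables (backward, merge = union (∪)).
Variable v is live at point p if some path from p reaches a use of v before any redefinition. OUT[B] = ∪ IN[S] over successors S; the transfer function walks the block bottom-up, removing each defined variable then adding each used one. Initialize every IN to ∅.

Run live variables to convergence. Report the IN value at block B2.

Answer: {a, e}

Working:
Fixpoint table:
  B0:   IN={a, b, d, e, f}   OUT={a, b, c, d, e, f}
  B1:   IN={a, c, d}   OUT={a, e}
  B2:   IN={a, e}   OUT={e}
  B3:   IN={e}   OUT={b, e}
  B4:   IN={b, e}   OUT={b, c, e}
  B5:   IN={b, c, e}   OUT={b, c, e}
  B6:   IN={b, c, e}   OUT={b, c, e}
  B7:   IN={b, c, e}   OUT={b, c, e, f}
  B8:   IN={b, c, f}   OUT={}

Merge at B2: OUT[B2] = IN[B3] = {e}
Applying B2's transfer function to that OUT value gives IN[B2] (row B2 above).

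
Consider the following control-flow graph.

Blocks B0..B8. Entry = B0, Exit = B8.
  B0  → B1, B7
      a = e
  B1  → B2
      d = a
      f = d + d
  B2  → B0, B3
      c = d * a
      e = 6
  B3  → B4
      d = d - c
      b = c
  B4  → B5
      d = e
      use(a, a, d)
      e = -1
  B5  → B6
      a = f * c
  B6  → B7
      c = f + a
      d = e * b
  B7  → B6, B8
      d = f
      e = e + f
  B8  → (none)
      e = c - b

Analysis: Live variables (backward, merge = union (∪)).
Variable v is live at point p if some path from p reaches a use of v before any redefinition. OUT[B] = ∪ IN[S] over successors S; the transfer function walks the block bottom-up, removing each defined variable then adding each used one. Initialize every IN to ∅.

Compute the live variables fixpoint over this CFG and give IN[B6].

Converged values:
  B0:  IN={b, c, e, f}  OUT={a, b, c, e, f}
  B1:  IN={a, b}  OUT={a, b, d, f}
  B2:  IN={a, b, d, f}  OUT={a, b, c, d, e, f}
  B3:  IN={a, c, d, e, f}  OUT={a, b, c, e, f}
  B4:  IN={a, b, c, e, f}  OUT={b, c, e, f}
  B5:  IN={b, c, e, f}  OUT={a, b, e, f}
  B6:  IN={a, b, e, f}  OUT={a, b, c, e, f}
  B7:  IN={a, b, c, e, f}  OUT={a, b, c, e, f}
  B8:  IN={b, c}  OUT={}

Merge at B6: OUT[B6] = IN[B7] = {a, b, c, e, f}
Applying B6's transfer function to that OUT value gives IN[B6] (row B6 above).

Answer: {a, b, e, f}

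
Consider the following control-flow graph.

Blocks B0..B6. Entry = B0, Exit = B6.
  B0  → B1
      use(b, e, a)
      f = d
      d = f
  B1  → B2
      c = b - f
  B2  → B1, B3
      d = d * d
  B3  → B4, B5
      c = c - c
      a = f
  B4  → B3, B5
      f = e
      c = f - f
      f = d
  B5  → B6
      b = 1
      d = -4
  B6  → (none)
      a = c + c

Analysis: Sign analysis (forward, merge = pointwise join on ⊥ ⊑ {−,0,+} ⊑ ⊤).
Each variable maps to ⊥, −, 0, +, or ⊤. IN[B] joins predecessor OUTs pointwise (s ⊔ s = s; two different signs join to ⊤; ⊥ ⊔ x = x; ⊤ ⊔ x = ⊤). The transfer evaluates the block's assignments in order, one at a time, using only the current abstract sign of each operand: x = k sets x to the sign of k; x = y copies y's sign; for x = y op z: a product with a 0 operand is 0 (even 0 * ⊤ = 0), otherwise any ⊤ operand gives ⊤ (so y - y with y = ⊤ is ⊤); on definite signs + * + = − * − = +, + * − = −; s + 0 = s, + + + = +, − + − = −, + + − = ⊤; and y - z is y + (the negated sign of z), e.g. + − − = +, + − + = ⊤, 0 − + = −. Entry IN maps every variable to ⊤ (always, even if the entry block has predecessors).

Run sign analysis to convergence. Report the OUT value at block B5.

Answer: {a: ⊤, b: +, c: ⊤, d: -, e: ⊤, f: ⊤}

Trace:
Per-block solution:
  B0:   IN=(all ⊤)   OUT=(all ⊤)
  B1:   IN=(all ⊤)   OUT=(all ⊤)
  B2:   IN=(all ⊤)   OUT=(all ⊤)
  B3:   IN=(all ⊤)   OUT=(all ⊤)
  B4:   IN=(all ⊤)   OUT=(all ⊤)
  B5:   IN=(all ⊤)   OUT={b:+, d:-; rest ⊤}
  B6:   IN={b:+, d:-; rest ⊤}   OUT={b:+, d:-; rest ⊤}

Merge at B5: IN[B5] = OUT[B3] ⊔ OUT[B4] = {a: ⊤, b: ⊤, c: ⊤, d: ⊤, e: ⊤, f: ⊤}
Applying B5's transfer function to that IN value gives OUT[B5] (row B5 above).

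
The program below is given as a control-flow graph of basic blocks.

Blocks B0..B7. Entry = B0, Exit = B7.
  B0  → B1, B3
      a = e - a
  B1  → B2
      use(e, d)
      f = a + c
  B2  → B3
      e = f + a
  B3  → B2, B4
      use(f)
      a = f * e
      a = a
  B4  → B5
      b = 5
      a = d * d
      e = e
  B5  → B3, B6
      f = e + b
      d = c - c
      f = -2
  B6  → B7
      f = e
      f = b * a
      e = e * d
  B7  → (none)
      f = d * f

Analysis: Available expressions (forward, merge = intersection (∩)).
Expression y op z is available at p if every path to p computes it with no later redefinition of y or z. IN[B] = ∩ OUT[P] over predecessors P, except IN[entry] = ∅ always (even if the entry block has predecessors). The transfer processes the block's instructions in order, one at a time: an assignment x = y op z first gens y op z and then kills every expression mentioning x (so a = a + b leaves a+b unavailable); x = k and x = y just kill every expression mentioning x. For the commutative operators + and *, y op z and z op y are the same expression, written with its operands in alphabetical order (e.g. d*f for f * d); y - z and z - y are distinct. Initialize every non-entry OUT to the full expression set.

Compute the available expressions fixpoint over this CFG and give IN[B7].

Answer: {a*b, c-c}

Working:
Converged values:
  B0:   IN={}   OUT={}
  B1:   IN={}   OUT={a+c}
  B2:   IN={}   OUT={a+f}
  B3:   IN={}   OUT={e*f}
  B4:   IN={e*f}   OUT={d*d}
  B5:   IN={d*d}   OUT={b+e, c-c}
  B6:   IN={b+e, c-c}   OUT={a*b, c-c}
  B7:   IN={a*b, c-c}   OUT={a*b, c-c}

Merge at B7: IN[B7] = OUT[B6] = {a*b, c-c}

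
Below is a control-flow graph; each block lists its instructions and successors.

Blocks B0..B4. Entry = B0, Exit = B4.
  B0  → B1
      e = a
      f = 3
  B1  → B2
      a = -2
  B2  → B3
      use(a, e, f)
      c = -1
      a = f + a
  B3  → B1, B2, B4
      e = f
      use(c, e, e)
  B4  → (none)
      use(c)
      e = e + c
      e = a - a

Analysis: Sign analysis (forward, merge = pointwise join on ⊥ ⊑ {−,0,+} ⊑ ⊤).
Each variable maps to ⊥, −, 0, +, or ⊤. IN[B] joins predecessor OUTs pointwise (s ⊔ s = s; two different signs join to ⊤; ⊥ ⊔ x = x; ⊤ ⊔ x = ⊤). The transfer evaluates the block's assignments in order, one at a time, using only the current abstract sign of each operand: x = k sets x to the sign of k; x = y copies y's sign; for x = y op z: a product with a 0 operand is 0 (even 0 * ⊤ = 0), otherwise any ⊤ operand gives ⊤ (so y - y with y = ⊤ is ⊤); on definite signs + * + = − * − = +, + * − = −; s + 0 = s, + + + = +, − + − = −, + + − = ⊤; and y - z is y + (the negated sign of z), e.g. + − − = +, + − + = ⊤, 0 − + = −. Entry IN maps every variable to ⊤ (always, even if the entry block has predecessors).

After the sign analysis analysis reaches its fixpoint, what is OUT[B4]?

Per-block solution:
  B0:  IN=(all ⊤)  OUT={f:+; rest ⊤}
  B1:  IN={f:+; rest ⊤}  OUT={a:-, f:+; rest ⊤}
  B2:  IN={f:+; rest ⊤}  OUT={c:-, f:+; rest ⊤}
  B3:  IN={c:-, f:+; rest ⊤}  OUT={c:-, e:+, f:+; rest ⊤}
  B4:  IN={c:-, e:+, f:+; rest ⊤}  OUT={c:-, f:+; rest ⊤}

Merge at B4: IN[B4] = OUT[B3] = {a: ⊤, b: ⊤, c: -, d: ⊤, e: +, f: +}
Applying B4's transfer function to that IN value gives OUT[B4] (row B4 above).

Answer: {a: ⊤, b: ⊤, c: -, d: ⊤, e: ⊤, f: +}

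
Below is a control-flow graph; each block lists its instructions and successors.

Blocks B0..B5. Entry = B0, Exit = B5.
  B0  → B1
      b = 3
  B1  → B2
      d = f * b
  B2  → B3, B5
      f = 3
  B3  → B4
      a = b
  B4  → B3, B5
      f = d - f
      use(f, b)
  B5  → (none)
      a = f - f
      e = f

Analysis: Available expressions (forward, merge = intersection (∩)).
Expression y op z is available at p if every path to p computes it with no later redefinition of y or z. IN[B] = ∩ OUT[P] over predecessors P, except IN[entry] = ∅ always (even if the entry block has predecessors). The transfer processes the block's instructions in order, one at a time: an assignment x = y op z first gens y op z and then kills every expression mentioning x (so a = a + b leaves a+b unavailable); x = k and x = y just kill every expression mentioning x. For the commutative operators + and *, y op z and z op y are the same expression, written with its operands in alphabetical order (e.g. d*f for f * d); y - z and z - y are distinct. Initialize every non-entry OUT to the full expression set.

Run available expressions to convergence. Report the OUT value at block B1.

Answer: {b*f}

Derivation:
Per-block solution:
  B0:   IN={}   OUT={}
  B1:   IN={}   OUT={b*f}
  B2:   IN={b*f}   OUT={}
  B3:   IN={}   OUT={}
  B4:   IN={}   OUT={}
  B5:   IN={}   OUT={f-f}

Merge at B1: IN[B1] = OUT[B0] = {}
Applying B1's transfer function to that IN value gives OUT[B1] (row B1 above).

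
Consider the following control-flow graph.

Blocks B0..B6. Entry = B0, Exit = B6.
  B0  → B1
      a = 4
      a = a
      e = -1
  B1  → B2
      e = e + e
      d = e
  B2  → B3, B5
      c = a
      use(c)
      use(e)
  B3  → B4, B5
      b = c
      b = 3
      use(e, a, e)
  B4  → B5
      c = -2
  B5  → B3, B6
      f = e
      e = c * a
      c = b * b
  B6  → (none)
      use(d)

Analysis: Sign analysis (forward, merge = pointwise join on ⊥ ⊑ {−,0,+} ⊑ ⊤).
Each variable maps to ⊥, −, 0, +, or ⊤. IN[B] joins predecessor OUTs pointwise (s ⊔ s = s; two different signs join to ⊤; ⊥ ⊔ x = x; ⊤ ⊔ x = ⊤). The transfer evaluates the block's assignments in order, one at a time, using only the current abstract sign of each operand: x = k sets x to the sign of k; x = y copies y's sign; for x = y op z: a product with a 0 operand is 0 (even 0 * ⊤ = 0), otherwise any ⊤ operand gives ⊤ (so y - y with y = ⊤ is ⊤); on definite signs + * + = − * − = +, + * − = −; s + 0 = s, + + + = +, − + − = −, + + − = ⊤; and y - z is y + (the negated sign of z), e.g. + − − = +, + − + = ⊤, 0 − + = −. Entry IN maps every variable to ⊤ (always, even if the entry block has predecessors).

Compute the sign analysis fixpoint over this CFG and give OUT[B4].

Answer: {a: +, b: +, c: -, d: -, e: ⊤, f: ⊤}

Working:
Converged values:
  B0:  IN=(all ⊤)  OUT={a:+, e:-; rest ⊤}
  B1:  IN={a:+, e:-; rest ⊤}  OUT={a:+, d:-, e:-; rest ⊤}
  B2:  IN={a:+, d:-, e:-; rest ⊤}  OUT={a:+, c:+, d:-, e:-; rest ⊤}
  B3:  IN={a:+, d:-; rest ⊤}  OUT={a:+, b:+, d:-; rest ⊤}
  B4:  IN={a:+, b:+, d:-; rest ⊤}  OUT={a:+, b:+, c:-, d:-; rest ⊤}
  B5:  IN={a:+, d:-; rest ⊤}  OUT={a:+, d:-; rest ⊤}
  B6:  IN={a:+, d:-; rest ⊤}  OUT={a:+, d:-; rest ⊤}

Merge at B4: IN[B4] = OUT[B3] = {a: +, b: +, c: ⊤, d: -, e: ⊤, f: ⊤}
Applying B4's transfer function to that IN value gives OUT[B4] (row B4 above).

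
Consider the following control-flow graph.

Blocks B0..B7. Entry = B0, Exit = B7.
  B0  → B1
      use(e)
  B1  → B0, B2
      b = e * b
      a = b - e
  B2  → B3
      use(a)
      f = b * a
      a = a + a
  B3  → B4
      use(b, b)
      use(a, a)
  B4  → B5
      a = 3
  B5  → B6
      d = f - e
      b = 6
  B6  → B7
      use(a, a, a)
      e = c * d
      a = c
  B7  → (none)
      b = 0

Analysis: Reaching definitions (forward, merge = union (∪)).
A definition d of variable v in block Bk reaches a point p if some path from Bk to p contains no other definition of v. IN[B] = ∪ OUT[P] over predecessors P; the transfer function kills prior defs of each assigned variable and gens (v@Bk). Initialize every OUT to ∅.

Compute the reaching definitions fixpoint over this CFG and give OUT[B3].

Fixpoint table:
  B0:  IN={a@B1, b@B1}  OUT={a@B1, b@B1}
  B1:  IN={a@B1, b@B1}  OUT={a@B1, b@B1}
  B2:  IN={a@B1, b@B1}  OUT={a@B2, b@B1, f@B2}
  B3:  IN={a@B2, b@B1, f@B2}  OUT={a@B2, b@B1, f@B2}
  B4:  IN={a@B2, b@B1, f@B2}  OUT={a@B4, b@B1, f@B2}
  B5:  IN={a@B4, b@B1, f@B2}  OUT={a@B4, b@B5, d@B5, f@B2}
  B6:  IN={a@B4, b@B5, d@B5, f@B2}  OUT={a@B6, b@B5, d@B5, e@B6, f@B2}
  B7:  IN={a@B6, b@B5, d@B5, e@B6, f@B2}  OUT={a@B6, b@B7, d@B5, e@B6, f@B2}

Merge at B3: IN[B3] = OUT[B2] = {a@B2, b@B1, f@B2}
Applying B3's transfer function to that IN value gives OUT[B3] (row B3 above).

Answer: {a@B2, b@B1, f@B2}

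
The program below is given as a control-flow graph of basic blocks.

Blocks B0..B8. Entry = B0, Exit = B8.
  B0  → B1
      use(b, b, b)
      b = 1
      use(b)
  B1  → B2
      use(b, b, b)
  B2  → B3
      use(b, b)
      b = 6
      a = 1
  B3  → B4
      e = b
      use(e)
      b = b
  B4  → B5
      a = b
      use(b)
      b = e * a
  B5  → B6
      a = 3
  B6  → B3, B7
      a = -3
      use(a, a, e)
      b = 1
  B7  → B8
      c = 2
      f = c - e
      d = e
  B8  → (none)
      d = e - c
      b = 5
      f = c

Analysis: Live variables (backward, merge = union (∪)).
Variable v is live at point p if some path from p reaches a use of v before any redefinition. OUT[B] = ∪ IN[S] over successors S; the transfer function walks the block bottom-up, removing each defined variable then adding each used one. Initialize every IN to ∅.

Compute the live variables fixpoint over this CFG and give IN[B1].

Per-block solution:
  B0: | IN={b} | OUT={b}
  B1: | IN={b} | OUT={b}
  B2: | IN={b} | OUT={b}
  B3: | IN={b} | OUT={b, e}
  B4: | IN={b, e} | OUT={e}
  B5: | IN={e} | OUT={e}
  B6: | IN={e} | OUT={b, e}
  B7: | IN={e} | OUT={c, e}
  B8: | IN={c, e} | OUT={}

Merge at B1: OUT[B1] = IN[B2] = {b}
Applying B1's transfer function to that OUT value gives IN[B1] (row B1 above).

Answer: {b}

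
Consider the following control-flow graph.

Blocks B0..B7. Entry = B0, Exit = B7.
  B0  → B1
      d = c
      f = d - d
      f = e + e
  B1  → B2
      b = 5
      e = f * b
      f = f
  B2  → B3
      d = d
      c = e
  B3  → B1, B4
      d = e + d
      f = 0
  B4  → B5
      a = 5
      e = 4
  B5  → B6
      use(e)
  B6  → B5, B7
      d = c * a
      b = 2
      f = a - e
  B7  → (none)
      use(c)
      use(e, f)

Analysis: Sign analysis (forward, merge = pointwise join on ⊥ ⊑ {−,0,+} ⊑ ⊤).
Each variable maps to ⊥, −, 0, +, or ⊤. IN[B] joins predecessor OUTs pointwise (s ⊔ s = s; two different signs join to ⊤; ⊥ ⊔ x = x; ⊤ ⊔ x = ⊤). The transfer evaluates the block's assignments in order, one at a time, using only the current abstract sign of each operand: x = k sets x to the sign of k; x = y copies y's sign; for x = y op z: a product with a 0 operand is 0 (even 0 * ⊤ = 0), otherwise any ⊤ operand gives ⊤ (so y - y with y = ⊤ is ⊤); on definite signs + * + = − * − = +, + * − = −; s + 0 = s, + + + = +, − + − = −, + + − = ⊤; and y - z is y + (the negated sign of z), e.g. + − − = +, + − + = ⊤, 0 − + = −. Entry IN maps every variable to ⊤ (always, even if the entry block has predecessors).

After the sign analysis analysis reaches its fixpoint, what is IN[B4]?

Per-block solution:
  B0:  IN=(all ⊤)  OUT=(all ⊤)
  B1:  IN=(all ⊤)  OUT={b:+; rest ⊤}
  B2:  IN={b:+; rest ⊤}  OUT={b:+; rest ⊤}
  B3:  IN={b:+; rest ⊤}  OUT={b:+, f:0; rest ⊤}
  B4:  IN={b:+, f:0; rest ⊤}  OUT={a:+, b:+, e:+, f:0; rest ⊤}
  B5:  IN={a:+, b:+, e:+; rest ⊤}  OUT={a:+, b:+, e:+; rest ⊤}
  B6:  IN={a:+, b:+, e:+; rest ⊤}  OUT={a:+, b:+, e:+; rest ⊤}
  B7:  IN={a:+, b:+, e:+; rest ⊤}  OUT={a:+, b:+, e:+; rest ⊤}

Merge at B4: IN[B4] = OUT[B3] = {a: ⊤, b: +, c: ⊤, d: ⊤, e: ⊤, f: 0}

Answer: {a: ⊤, b: +, c: ⊤, d: ⊤, e: ⊤, f: 0}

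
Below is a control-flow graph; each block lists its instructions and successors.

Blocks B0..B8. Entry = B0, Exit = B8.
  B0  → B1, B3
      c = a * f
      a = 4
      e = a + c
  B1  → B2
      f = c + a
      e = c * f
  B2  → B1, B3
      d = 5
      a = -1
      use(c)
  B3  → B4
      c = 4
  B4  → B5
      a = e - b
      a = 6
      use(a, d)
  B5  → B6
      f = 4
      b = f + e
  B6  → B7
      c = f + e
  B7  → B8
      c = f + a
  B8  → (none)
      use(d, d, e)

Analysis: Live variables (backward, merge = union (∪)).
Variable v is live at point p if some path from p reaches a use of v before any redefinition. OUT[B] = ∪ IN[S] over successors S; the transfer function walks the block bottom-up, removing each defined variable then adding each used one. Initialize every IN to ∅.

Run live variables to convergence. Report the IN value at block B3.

Answer: {b, d, e}

Trace:
Converged values:
  B0: | IN={a, b, d, f} | OUT={a, b, c, d, e}
  B1: | IN={a, b, c} | OUT={b, c, e}
  B2: | IN={b, c, e} | OUT={a, b, c, d, e}
  B3: | IN={b, d, e} | OUT={b, d, e}
  B4: | IN={b, d, e} | OUT={a, d, e}
  B5: | IN={a, d, e} | OUT={a, d, e, f}
  B6: | IN={a, d, e, f} | OUT={a, d, e, f}
  B7: | IN={a, d, e, f} | OUT={d, e}
  B8: | IN={d, e} | OUT={}

Merge at B3: OUT[B3] = IN[B4] = {b, d, e}
Applying B3's transfer function to that OUT value gives IN[B3] (row B3 above).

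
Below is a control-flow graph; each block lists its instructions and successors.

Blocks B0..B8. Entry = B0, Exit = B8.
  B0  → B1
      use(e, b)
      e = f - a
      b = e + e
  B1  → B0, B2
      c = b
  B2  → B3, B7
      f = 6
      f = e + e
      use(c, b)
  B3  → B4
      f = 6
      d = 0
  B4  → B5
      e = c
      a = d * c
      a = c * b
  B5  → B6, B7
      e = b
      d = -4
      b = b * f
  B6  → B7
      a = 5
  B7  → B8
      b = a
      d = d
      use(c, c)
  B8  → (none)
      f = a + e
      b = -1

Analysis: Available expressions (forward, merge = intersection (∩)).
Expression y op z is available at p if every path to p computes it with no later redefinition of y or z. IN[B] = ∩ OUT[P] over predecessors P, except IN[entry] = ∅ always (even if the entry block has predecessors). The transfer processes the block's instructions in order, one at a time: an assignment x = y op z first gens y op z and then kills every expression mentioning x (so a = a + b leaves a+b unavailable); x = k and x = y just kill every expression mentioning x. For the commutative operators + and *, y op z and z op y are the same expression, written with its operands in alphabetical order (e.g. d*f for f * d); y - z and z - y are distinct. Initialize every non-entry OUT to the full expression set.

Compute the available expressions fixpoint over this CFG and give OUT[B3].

Fixpoint table:
  B0:   IN={}   OUT={e+e, f-a}
  B1:   IN={e+e, f-a}   OUT={e+e, f-a}
  B2:   IN={e+e, f-a}   OUT={e+e}
  B3:   IN={e+e}   OUT={e+e}
  B4:   IN={e+e}   OUT={b*c, c*d}
  B5:   IN={b*c, c*d}   OUT={}
  B6:   IN={}   OUT={}
  B7:   IN={}   OUT={}
  B8:   IN={}   OUT={a+e}

Merge at B3: IN[B3] = OUT[B2] = {e+e}
Applying B3's transfer function to that IN value gives OUT[B3] (row B3 above).

Answer: {e+e}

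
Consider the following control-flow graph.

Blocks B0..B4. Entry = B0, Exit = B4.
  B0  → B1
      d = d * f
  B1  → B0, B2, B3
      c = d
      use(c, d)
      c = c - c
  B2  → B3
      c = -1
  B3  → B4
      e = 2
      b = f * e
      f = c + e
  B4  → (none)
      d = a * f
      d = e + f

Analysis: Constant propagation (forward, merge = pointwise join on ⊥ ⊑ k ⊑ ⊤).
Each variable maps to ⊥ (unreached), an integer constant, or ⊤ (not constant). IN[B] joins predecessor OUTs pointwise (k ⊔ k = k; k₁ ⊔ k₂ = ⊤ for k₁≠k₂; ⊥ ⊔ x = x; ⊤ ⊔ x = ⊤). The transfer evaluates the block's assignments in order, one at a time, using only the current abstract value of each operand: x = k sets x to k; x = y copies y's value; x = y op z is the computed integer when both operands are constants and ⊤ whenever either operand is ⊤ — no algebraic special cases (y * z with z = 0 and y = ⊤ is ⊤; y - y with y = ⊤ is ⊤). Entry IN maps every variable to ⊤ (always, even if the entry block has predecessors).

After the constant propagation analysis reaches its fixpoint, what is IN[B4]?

Fixpoint table:
  B0:  IN=(all ⊤)  OUT=(all ⊤)
  B1:  IN=(all ⊤)  OUT=(all ⊤)
  B2:  IN=(all ⊤)  OUT={c:-1; rest ⊤}
  B3:  IN=(all ⊤)  OUT={e:2; rest ⊤}
  B4:  IN={e:2; rest ⊤}  OUT={e:2; rest ⊤}

Merge at B4: IN[B4] = OUT[B3] = {a: ⊤, b: ⊤, c: ⊤, d: ⊤, e: 2, f: ⊤}

Answer: {a: ⊤, b: ⊤, c: ⊤, d: ⊤, e: 2, f: ⊤}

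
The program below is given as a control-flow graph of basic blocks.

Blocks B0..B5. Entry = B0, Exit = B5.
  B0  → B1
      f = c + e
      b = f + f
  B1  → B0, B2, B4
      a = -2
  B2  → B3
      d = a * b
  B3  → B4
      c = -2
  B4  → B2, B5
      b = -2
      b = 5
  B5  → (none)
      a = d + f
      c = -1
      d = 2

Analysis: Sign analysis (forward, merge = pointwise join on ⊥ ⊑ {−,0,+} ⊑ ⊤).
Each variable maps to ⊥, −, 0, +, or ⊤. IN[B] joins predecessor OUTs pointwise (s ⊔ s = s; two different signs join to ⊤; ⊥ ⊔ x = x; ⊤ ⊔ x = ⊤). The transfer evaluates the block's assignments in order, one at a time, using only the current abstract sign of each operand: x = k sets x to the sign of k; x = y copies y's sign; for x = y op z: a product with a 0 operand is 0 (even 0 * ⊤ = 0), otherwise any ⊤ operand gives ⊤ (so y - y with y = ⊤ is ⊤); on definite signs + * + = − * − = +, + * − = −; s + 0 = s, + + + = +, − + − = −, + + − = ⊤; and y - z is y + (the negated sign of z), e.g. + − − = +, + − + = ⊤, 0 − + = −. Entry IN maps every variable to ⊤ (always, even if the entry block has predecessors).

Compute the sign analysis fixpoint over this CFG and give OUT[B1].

Answer: {a: -, b: ⊤, c: ⊤, d: ⊤, e: ⊤, f: ⊤}

Derivation:
Fixpoint table:
  B0:  IN=(all ⊤)  OUT=(all ⊤)
  B1:  IN=(all ⊤)  OUT={a:-; rest ⊤}
  B2:  IN={a:-; rest ⊤}  OUT={a:-; rest ⊤}
  B3:  IN={a:-; rest ⊤}  OUT={a:-, c:-; rest ⊤}
  B4:  IN={a:-; rest ⊤}  OUT={a:-, b:+; rest ⊤}
  B5:  IN={a:-, b:+; rest ⊤}  OUT={b:+, c:-, d:+; rest ⊤}

Merge at B1: IN[B1] = OUT[B0] = {a: ⊤, b: ⊤, c: ⊤, d: ⊤, e: ⊤, f: ⊤}
Applying B1's transfer function to that IN value gives OUT[B1] (row B1 above).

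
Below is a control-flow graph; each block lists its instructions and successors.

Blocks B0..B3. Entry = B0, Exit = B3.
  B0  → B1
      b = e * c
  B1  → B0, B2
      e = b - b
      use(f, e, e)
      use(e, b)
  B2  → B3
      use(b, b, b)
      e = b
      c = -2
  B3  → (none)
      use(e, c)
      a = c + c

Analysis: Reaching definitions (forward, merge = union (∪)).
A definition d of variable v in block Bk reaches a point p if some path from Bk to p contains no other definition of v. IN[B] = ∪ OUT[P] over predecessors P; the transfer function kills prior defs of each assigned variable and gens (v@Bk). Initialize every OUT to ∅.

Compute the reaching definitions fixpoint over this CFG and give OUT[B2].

Converged values:
  B0: | IN={b@B0, e@B1} | OUT={b@B0, e@B1}
  B1: | IN={b@B0, e@B1} | OUT={b@B0, e@B1}
  B2: | IN={b@B0, e@B1} | OUT={b@B0, c@B2, e@B2}
  B3: | IN={b@B0, c@B2, e@B2} | OUT={a@B3, b@B0, c@B2, e@B2}

Merge at B2: IN[B2] = OUT[B1] = {b@B0, e@B1}
Applying B2's transfer function to that IN value gives OUT[B2] (row B2 above).

Answer: {b@B0, c@B2, e@B2}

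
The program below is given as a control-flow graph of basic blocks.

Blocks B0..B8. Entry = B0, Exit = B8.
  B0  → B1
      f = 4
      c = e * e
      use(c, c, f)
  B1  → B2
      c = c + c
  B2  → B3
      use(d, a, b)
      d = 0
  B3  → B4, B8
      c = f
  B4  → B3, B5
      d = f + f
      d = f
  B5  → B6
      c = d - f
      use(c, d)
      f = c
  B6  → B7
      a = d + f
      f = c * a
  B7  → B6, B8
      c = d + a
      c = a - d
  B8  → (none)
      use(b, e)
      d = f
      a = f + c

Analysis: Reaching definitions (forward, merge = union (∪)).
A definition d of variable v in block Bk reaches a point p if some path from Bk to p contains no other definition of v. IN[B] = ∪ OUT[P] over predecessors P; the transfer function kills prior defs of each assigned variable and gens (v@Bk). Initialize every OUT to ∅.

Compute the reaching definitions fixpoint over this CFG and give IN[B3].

Answer: {c@B1, c@B3, d@B2, d@B4, f@B0}

Working:
Fixpoint table:
  B0:   IN={}   OUT={c@B0, f@B0}
  B1:   IN={c@B0, f@B0}   OUT={c@B1, f@B0}
  B2:   IN={c@B1, f@B0}   OUT={c@B1, d@B2, f@B0}
  B3:   IN={c@B1, c@B3, d@B2, d@B4, f@B0}   OUT={c@B3, d@B2, d@B4, f@B0}
  B4:   IN={c@B3, d@B2, d@B4, f@B0}   OUT={c@B3, d@B4, f@B0}
  B5:   IN={c@B3, d@B4, f@B0}   OUT={c@B5, d@B4, f@B5}
  B6:   IN={a@B6, c@B5, c@B7, d@B4, f@B5, f@B6}   OUT={a@B6, c@B5, c@B7, d@B4, f@B6}
  B7:   IN={a@B6, c@B5, c@B7, d@B4, f@B6}   OUT={a@B6, c@B7, d@B4, f@B6}
  B8:   IN={a@B6, c@B3, c@B7, d@B2, d@B4, f@B0, f@B6}   OUT={a@B8, c@B3, c@B7, d@B8, f@B0, f@B6}

Merge at B3: IN[B3] = OUT[B2] ⊔ OUT[B4] = {c@B1, c@B3, d@B2, d@B4, f@B0}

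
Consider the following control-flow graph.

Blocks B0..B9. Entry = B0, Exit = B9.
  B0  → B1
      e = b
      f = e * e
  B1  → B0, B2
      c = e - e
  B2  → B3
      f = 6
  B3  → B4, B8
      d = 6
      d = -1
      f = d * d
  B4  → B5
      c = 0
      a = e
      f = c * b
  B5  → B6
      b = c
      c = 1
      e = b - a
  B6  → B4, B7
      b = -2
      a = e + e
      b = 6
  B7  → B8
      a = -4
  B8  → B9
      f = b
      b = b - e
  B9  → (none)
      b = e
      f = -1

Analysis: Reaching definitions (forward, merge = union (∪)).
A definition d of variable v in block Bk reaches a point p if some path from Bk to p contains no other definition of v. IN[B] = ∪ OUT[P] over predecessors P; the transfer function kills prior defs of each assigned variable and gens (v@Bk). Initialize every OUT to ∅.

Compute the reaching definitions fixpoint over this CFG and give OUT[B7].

Answer: {a@B7, b@B6, c@B5, d@B3, e@B5, f@B4}

Derivation:
Per-block solution:
  B0: | IN={c@B1, e@B0, f@B0} | OUT={c@B1, e@B0, f@B0}
  B1: | IN={c@B1, e@B0, f@B0} | OUT={c@B1, e@B0, f@B0}
  B2: | IN={c@B1, e@B0, f@B0} | OUT={c@B1, e@B0, f@B2}
  B3: | IN={c@B1, e@B0, f@B2} | OUT={c@B1, d@B3, e@B0, f@B3}
  B4: | IN={a@B6, b@B6, c@B1, c@B5, d@B3, e@B0, e@B5, f@B3, f@B4} | OUT={a@B4, b@B6, c@B4, d@B3, e@B0, e@B5, f@B4}
  B5: | IN={a@B4, b@B6, c@B4, d@B3, e@B0, e@B5, f@B4} | OUT={a@B4, b@B5, c@B5, d@B3, e@B5, f@B4}
  B6: | IN={a@B4, b@B5, c@B5, d@B3, e@B5, f@B4} | OUT={a@B6, b@B6, c@B5, d@B3, e@B5, f@B4}
  B7: | IN={a@B6, b@B6, c@B5, d@B3, e@B5, f@B4} | OUT={a@B7, b@B6, c@B5, d@B3, e@B5, f@B4}
  B8: | IN={a@B7, b@B6, c@B1, c@B5, d@B3, e@B0, e@B5, f@B3, f@B4} | OUT={a@B7, b@B8, c@B1, c@B5, d@B3, e@B0, e@B5, f@B8}
  B9: | IN={a@B7, b@B8, c@B1, c@B5, d@B3, e@B0, e@B5, f@B8} | OUT={a@B7, b@B9, c@B1, c@B5, d@B3, e@B0, e@B5, f@B9}

Merge at B7: IN[B7] = OUT[B6] = {a@B6, b@B6, c@B5, d@B3, e@B5, f@B4}
Applying B7's transfer function to that IN value gives OUT[B7] (row B7 above).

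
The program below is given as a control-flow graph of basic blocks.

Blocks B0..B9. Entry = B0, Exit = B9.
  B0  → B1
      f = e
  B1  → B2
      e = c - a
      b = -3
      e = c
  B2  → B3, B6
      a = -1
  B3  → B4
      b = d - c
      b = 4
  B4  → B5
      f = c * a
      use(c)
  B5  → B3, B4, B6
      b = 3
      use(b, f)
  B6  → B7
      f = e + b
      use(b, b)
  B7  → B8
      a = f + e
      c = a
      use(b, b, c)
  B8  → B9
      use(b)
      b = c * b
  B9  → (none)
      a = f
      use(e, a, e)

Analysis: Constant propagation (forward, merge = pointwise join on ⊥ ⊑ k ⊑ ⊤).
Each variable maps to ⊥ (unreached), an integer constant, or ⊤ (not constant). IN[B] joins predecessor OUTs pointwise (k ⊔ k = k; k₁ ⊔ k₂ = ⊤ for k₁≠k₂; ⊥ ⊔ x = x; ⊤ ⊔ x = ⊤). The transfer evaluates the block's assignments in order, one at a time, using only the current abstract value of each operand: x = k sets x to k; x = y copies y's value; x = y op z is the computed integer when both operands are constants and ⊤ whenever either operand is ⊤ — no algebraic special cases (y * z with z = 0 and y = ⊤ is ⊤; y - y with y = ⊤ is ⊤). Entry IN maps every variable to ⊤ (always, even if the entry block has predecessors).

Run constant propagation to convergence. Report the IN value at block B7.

Per-block solution:
  B0:   IN=(all ⊤)   OUT=(all ⊤)
  B1:   IN=(all ⊤)   OUT={b:-3; rest ⊤}
  B2:   IN={b:-3; rest ⊤}   OUT={a:-1, b:-3; rest ⊤}
  B3:   IN={a:-1; rest ⊤}   OUT={a:-1, b:4; rest ⊤}
  B4:   IN={a:-1; rest ⊤}   OUT={a:-1; rest ⊤}
  B5:   IN={a:-1; rest ⊤}   OUT={a:-1, b:3; rest ⊤}
  B6:   IN={a:-1; rest ⊤}   OUT={a:-1; rest ⊤}
  B7:   IN={a:-1; rest ⊤}   OUT=(all ⊤)
  B8:   IN=(all ⊤)   OUT=(all ⊤)
  B9:   IN=(all ⊤)   OUT=(all ⊤)

Merge at B7: IN[B7] = OUT[B6] = {a: -1, b: ⊤, c: ⊤, d: ⊤, e: ⊤, f: ⊤}

Answer: {a: -1, b: ⊤, c: ⊤, d: ⊤, e: ⊤, f: ⊤}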